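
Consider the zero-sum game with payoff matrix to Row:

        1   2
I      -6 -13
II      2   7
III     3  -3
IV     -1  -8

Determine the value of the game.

27/11

Row minima: I → -13, II → 2, III → -3, IV → -8; maximin = 2.
Column maxima: 1 → 3, 2 → 7; minimax = 3.
2 ≠ 3, so there is no saddle point; optimal play is mixed.
I is strictly dominated by II, so Row never plays it.
IV is strictly dominated by II, so Row never plays it.
On the remaining 2×2 (II, III vs 1, 2):
Let Row play II with probability p. Expected payoff against 1: 2p + 3(1−p) = −p + 3; against 2: 7p + (-3)(1−p) = 10p − 3.
Setting these equal: −p + 3 = 10p − 3 ⇒ −11p = -6 ⇒ p = 6/11, and the value is (-1)·(6/11) + 3 = 27/11.
For Column: with q = P(1), equating II's and III's payoffs gives −5q + 7 = 6q − 3 ⇒ q = 10/11.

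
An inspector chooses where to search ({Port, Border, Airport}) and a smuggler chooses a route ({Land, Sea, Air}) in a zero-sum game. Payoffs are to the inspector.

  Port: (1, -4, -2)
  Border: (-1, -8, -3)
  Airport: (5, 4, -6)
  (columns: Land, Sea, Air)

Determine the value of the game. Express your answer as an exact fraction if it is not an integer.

-8/3

Row minima: Port → -4, Border → -8, Airport → -6; maximin = -4.
Column maxima: Land → 5, Sea → 4, Air → -2; minimax = -2.
-4 ≠ -2, so there is no saddle point; optimal play is mixed.
Border is strictly dominated by Port, so the inspector never plays it.
Land is strictly dominated by Sea (it gives the inspector strictly more in every row), so the smuggler never plays it.
On the remaining 2×2 (Port, Airport vs Sea, Air):
Let the inspector play Port with probability p. Expected payoff against Sea: (-4)p + 4(1−p) = −8p + 4; against Air: (-2)p + (-6)(1−p) = 4p − 6.
Setting these equal: −8p + 4 = 4p − 6 ⇒ −12p = -10 ⇒ p = 5/6, and the value is (-8)·(5/6) + 4 = -8/3.
For the smuggler: with q = P(Sea), equating Port's and Airport's payoffs gives −2q − 2 = 10q − 6 ⇒ q = 1/3.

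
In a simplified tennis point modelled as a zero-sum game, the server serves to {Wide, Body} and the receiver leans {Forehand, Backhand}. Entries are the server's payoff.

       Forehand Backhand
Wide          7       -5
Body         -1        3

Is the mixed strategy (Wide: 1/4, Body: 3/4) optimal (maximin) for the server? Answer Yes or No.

Yes

Against Forehand this mix gives (1/4)·7 + (3/4)·(-1) = 1.
Against Backhand this mix gives (1/4)·(-5) + (3/4)·3 = 1.
All of the receiver's active replies (Forehand, Backhand) yield 1, and no column does worse for the server. The mix makes the receiver indifferent and guarantees 1, so it is optimal.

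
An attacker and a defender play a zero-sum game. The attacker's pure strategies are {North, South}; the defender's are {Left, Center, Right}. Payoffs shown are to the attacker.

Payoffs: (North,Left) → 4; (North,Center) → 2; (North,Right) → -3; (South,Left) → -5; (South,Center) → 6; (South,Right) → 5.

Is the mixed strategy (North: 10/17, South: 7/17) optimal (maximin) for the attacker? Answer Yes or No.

Yes

Against Left this mix gives (10/17)·4 + (7/17)·(-5) = 5/17.
Against Center this mix gives (10/17)·2 + (7/17)·6 = 62/17.
Against Right this mix gives (10/17)·(-3) + (7/17)·5 = 5/17.
All of the defender's active replies (Left, Right) yield 5/17, and no column does worse for the attacker. The mix makes the defender indifferent and guarantees 5/17, so it is optimal.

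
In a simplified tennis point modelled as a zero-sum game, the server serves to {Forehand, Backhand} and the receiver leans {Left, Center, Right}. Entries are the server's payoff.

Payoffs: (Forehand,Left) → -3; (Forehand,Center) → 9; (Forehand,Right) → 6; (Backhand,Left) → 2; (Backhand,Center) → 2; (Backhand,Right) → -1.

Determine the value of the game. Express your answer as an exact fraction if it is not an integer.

Row minima: Forehand → -3, Backhand → -1; maximin = -1.
Column maxima: Left → 2, Center → 9, Right → 6; minimax = 2.
-1 ≠ 2, so there is no saddle point; optimal play is mixed.
Center is strictly dominated by Right (it gives the server strictly more in every row), so the receiver never plays it.
On the remaining 2×2 (Forehand, Backhand vs Left, Right):
Let the server play Forehand with probability p. Expected payoff against Left: (-3)p + 2(1−p) = −5p + 2; against Right: 6p + (-1)(1−p) = 7p − 1.
Setting these equal: −5p + 2 = 7p − 1 ⇒ −12p = -3 ⇒ p = 1/4, and the value is (-5)·(1/4) + 2 = 3/4.
For the receiver: with q = P(Left), equating Forehand's and Backhand's payoffs gives −9q + 6 = 3q − 1 ⇒ q = 7/12.

3/4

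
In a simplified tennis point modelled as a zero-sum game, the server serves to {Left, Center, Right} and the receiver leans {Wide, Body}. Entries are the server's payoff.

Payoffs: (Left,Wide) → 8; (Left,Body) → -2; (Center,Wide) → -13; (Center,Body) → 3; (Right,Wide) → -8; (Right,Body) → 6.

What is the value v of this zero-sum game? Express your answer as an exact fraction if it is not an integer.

Row minima: Left → -2, Center → -13, Right → -8; maximin = -2.
Column maxima: Wide → 8, Body → 6; minimax = 6.
-2 ≠ 6, so there is no saddle point; optimal play is mixed.
Center is strictly dominated by Right, so the server never plays it.
On the remaining 2×2 (Left, Right vs Wide, Body):
Let the server play Left with probability p. Expected payoff against Wide: 8p + (-8)(1−p) = 16p − 8; against Body: (-2)p + 6(1−p) = −8p + 6.
Setting these equal: 16p − 8 = −8p + 6 ⇒ 24p = 14 ⇒ p = 7/12, and the value is (16)·(7/12) − 8 = 4/3.
For the receiver: with q = P(Wide), equating Left's and Right's payoffs gives 10q − 2 = −14q + 6 ⇒ q = 1/3.

4/3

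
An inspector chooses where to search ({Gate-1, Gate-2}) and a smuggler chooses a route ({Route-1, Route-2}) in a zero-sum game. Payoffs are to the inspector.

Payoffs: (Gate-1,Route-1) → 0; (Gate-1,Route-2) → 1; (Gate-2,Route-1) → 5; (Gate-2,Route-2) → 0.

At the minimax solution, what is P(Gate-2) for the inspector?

Row minima: Gate-1 → 0, Gate-2 → 0; maximin = 0.
Column maxima: Route-1 → 5, Route-2 → 1; minimax = 1.
0 ≠ 1, so there is no saddle point; optimal play is mixed.
Let the inspector play Gate-1 with probability p. Expected payoff against Route-1: 0p + 5(1−p) = −5p + 5; against Route-2: 1p + 0(1−p) = p.
Setting these equal: −5p + 5 = p ⇒ −6p = -5 ⇒ p = 5/6, and the value is (-5)·(5/6) + 5 = 5/6.
For the smuggler: with q = P(Route-1), equating Gate-1's and Gate-2's payoffs gives −q + 1 = 5q ⇒ q = 1/6.

1/6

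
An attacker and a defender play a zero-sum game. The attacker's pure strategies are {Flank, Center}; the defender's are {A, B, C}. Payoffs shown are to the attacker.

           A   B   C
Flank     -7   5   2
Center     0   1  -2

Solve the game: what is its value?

Row minima: Flank → -7, Center → -2; maximin = -2.
Column maxima: A → 0, B → 5, C → 2; minimax = 0.
-2 ≠ 0, so there is no saddle point; optimal play is mixed.
B is strictly dominated by A (it gives the attacker strictly more in every row), so the defender never plays it.
On the remaining 2×2 (Flank, Center vs A, C):
Let the attacker play Flank with probability p. Expected payoff against A: (-7)p + 0(1−p) = −7p; against C: 2p + (-2)(1−p) = 4p − 2.
Setting these equal: −7p = 4p − 2 ⇒ −11p = -2 ⇒ p = 2/11, and the value is (-7)·(2/11) = -14/11.
For the defender: with q = P(A), equating Flank's and Center's payoffs gives −9q + 2 = 2q − 2 ⇒ q = 4/11.

-14/11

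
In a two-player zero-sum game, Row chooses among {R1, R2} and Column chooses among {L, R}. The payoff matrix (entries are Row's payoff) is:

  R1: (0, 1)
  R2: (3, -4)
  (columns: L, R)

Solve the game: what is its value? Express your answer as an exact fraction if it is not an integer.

3/8

Row minima: R1 → 0, R2 → -4; maximin = 0.
Column maxima: L → 3, R → 1; minimax = 1.
0 ≠ 1, so there is no saddle point; optimal play is mixed.
Let Row play R1 with probability p. Expected payoff against L: 0p + 3(1−p) = −3p + 3; against R: 1p + (-4)(1−p) = 5p − 4.
Setting these equal: −3p + 3 = 5p − 4 ⇒ −8p = -7 ⇒ p = 7/8, and the value is (-3)·(7/8) + 3 = 3/8.
For Column: with q = P(L), equating R1's and R2's payoffs gives −q + 1 = 7q − 4 ⇒ q = 5/8.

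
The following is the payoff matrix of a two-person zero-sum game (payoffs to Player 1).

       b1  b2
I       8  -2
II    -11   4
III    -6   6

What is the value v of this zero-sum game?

Row minima: I → -2, II → -11, III → -6; maximin = -2.
Column maxima: b1 → 8, b2 → 6; minimax = 6.
-2 ≠ 6, so there is no saddle point; optimal play is mixed.
II is strictly dominated by III, so Player 1 never plays it.
On the remaining 2×2 (I, III vs b1, b2):
Let Player 1 play I with probability p. Expected payoff against b1: 8p + (-6)(1−p) = 14p − 6; against b2: (-2)p + 6(1−p) = −8p + 6.
Setting these equal: 14p − 6 = −8p + 6 ⇒ 22p = 12 ⇒ p = 6/11, and the value is (14)·(6/11) − 6 = 18/11.
For Player 2: with q = P(b1), equating I's and III's payoffs gives 10q − 2 = −12q + 6 ⇒ q = 4/11.

18/11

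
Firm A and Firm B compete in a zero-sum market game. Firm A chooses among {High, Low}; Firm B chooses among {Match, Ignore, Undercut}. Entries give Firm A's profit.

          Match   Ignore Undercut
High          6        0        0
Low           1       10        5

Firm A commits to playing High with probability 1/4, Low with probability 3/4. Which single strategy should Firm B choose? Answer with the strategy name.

Match

If Firm B plays Match, Firm A's expected payoff is (1/4)·6 + (3/4)·1 = 9/4.
If Firm B plays Ignore, Firm A's expected payoff is (1/4)·0 + (3/4)·10 = 15/2.
If Firm B plays Undercut, Firm A's expected payoff is (1/4)·0 + (3/4)·5 = 15/4.
Firm B minimizes Firm A's payoff; the smallest is 9/4, so the best response is Match.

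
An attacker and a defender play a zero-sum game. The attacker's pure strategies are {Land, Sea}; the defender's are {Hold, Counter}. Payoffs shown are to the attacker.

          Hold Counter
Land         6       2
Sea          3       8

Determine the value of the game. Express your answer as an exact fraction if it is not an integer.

Row minima: Land → 2, Sea → 3; maximin = 3.
Column maxima: Hold → 6, Counter → 8; minimax = 6.
3 ≠ 6, so there is no saddle point; optimal play is mixed.
Let the attacker play Land with probability p. Expected payoff against Hold: 6p + 3(1−p) = 3p + 3; against Counter: 2p + 8(1−p) = −6p + 8.
Setting these equal: 3p + 3 = −6p + 8 ⇒ 9p = 5 ⇒ p = 5/9, and the value is (3)·(5/9) + 3 = 14/3.
For the defender: with q = P(Hold), equating Land's and Sea's payoffs gives 4q + 2 = −5q + 8 ⇒ q = 2/3.

14/3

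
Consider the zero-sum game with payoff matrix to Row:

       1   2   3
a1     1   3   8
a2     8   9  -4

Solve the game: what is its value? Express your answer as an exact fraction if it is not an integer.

68/19

Row minima: a1 → 1, a2 → -4; maximin = 1.
Column maxima: 1 → 8, 2 → 9, 3 → 8; minimax = 8.
1 ≠ 8, so there is no saddle point; optimal play is mixed.
2 is strictly dominated by 1 (it gives Row strictly more in every row), so Column never plays it.
On the remaining 2×2 (a1, a2 vs 1, 3):
Let Row play a1 with probability p. Expected payoff against 1: 1p + 8(1−p) = −7p + 8; against 3: 8p + (-4)(1−p) = 12p − 4.
Setting these equal: −7p + 8 = 12p − 4 ⇒ −19p = -12 ⇒ p = 12/19, and the value is (-7)·(12/19) + 8 = 68/19.
For Column: with q = P(1), equating a1's and a2's payoffs gives −7q + 8 = 12q − 4 ⇒ q = 12/19.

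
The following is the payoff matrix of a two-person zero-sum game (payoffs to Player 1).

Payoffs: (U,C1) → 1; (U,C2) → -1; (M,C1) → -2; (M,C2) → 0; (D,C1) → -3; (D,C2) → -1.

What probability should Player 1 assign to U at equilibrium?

Row minima: U → -1, M → -2, D → -3; maximin = -1.
Column maxima: C1 → 1, C2 → 0; minimax = 0.
-1 ≠ 0, so there is no saddle point; optimal play is mixed.
D is strictly dominated by M, so Player 1 never plays it.
On the remaining 2×2 (U, M vs C1, C2):
Let Player 1 play U with probability p. Expected payoff against C1: 1p + (-2)(1−p) = 3p − 2; against C2: (-1)p + 0(1−p) = −p.
Setting these equal: 3p − 2 = −p ⇒ 4p = 2 ⇒ p = 1/2, and the value is (3)·(1/2) − 2 = -1/2.
For Player 2: with q = P(C1), equating U's and M's payoffs gives 2q − 1 = −2q ⇒ q = 1/4.

1/2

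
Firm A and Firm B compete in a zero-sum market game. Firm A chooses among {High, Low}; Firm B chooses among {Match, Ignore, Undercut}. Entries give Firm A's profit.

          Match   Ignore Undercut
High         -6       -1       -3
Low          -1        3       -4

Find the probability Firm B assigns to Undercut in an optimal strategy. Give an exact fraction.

5/6

Row minima: High → -6, Low → -4; maximin = -4.
Column maxima: Match → -1, Ignore → 3, Undercut → -3; minimax = -3.
-4 ≠ -3, so there is no saddle point; optimal play is mixed.
Ignore is strictly dominated by Match (it gives Firm A strictly more in every row), so Firm B never plays it.
On the remaining 2×2 (High, Low vs Match, Undercut):
Let Firm A play High with probability p. Expected payoff against Match: (-6)p + (-1)(1−p) = −5p − 1; against Undercut: (-3)p + (-4)(1−p) = p − 4.
Setting these equal: −5p − 1 = p − 4 ⇒ −6p = -3 ⇒ p = 1/2, and the value is (-5)·(1/2) − 1 = -7/2.
For Firm B: with q = P(Match), equating High's and Low's payoffs gives −3q − 3 = 3q − 4 ⇒ q = 1/6.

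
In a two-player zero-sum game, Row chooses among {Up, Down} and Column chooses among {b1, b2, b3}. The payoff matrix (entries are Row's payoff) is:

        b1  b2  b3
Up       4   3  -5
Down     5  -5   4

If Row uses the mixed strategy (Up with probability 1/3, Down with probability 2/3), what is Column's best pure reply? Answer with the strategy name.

b2

If Column plays b1, Row's expected payoff is (1/3)·4 + (2/3)·5 = 14/3.
If Column plays b2, Row's expected payoff is (1/3)·3 + (2/3)·(-5) = -7/3.
If Column plays b3, Row's expected payoff is (1/3)·(-5) + (2/3)·4 = 1.
Column minimizes Row's payoff; the smallest is -7/3, so the best response is b2.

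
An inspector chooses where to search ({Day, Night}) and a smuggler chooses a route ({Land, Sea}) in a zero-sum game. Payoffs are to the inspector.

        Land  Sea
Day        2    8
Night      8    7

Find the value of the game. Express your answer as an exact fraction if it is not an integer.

Row minima: Day → 2, Night → 7; maximin = 7.
Column maxima: Land → 8, Sea → 8; minimax = 8.
7 ≠ 8, so there is no saddle point; optimal play is mixed.
Let the inspector play Day with probability p. Expected payoff against Land: 2p + 8(1−p) = −6p + 8; against Sea: 8p + 7(1−p) = p + 7.
Setting these equal: −6p + 8 = p + 7 ⇒ −7p = -1 ⇒ p = 1/7, and the value is (-6)·(1/7) + 8 = 50/7.
For the smuggler: with q = P(Land), equating Day's and Night's payoffs gives −6q + 8 = q + 7 ⇒ q = 1/7.

50/7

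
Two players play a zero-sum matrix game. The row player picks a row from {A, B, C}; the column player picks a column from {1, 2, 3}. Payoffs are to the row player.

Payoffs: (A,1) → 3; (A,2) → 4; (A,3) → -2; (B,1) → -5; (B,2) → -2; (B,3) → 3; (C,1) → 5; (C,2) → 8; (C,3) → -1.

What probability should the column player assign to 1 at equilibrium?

2/7

Row minima: A → -2, B → -5, C → -1; maximin = -1.
Column maxima: 1 → 5, 2 → 8, 3 → 3; minimax = 3.
-1 ≠ 3, so there is no saddle point; optimal play is mixed.
A is strictly dominated by C, so the row player never plays it.
2 is strictly dominated by 1 (it gives the row player strictly more in every row), so the column player never plays it.
On the remaining 2×2 (B, C vs 1, 3):
Let the row player play B with probability p. Expected payoff against 1: (-5)p + 5(1−p) = −10p + 5; against 3: 3p + (-1)(1−p) = 4p − 1.
Setting these equal: −10p + 5 = 4p − 1 ⇒ −14p = -6 ⇒ p = 3/7, and the value is (-10)·(3/7) + 5 = 5/7.
For the column player: with q = P(1), equating B's and C's payoffs gives −8q + 3 = 6q − 1 ⇒ q = 2/7.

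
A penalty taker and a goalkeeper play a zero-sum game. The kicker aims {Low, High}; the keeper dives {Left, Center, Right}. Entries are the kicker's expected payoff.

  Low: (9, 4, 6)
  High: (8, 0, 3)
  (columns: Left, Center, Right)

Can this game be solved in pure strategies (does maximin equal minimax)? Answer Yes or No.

Row minima: Low → 4, High → 0; maximin = 4.
Column maxima: Left → 9, Center → 4, Right → 6; minimax = 4.
maximin = minimax = 4, so a saddle point exists.

Yes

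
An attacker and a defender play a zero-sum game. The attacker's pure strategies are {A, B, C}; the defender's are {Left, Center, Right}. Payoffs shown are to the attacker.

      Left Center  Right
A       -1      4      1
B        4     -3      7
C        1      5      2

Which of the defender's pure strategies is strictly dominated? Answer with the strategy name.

Left holds the attacker's payoff strictly below Right in every row: -1 < 1, 4 < 7, 1 < 2.
So Right is strictly dominated for the defender.

Right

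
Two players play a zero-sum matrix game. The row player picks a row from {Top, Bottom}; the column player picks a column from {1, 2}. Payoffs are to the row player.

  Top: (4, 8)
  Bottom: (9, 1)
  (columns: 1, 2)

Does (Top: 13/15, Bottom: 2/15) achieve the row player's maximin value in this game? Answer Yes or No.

Against 1 this mix gives (13/15)·4 + (2/15)·9 = 14/3.
Against 2 this mix gives (13/15)·8 + (2/15)·1 = 106/15.
The column player will play 1, holding the row player to 14/3. Shifting weight toward the row that does better against 1 would raise this floor (the equalizing mix achieves 17/3 against both 1 and 2), so the proposed strategy is not optimal.

No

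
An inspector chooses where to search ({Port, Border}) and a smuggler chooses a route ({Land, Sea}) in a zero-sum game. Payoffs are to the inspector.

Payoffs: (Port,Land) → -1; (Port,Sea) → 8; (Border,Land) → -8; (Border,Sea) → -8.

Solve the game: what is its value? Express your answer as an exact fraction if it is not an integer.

Row minima: Port → -1, Border → -8; maximin = -1.
Column maxima: Land → -1, Sea → 8; minimax = -1.
Since maximin = minimax = -1, there is a saddle point and the value is -1.

-1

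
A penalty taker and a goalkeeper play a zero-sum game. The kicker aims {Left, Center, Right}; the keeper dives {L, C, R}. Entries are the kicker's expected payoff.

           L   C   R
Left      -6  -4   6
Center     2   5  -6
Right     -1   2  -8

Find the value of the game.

-6/5

Row minima: Left → -6, Center → -6, Right → -8; maximin = -6.
Column maxima: L → 2, C → 5, R → 6; minimax = 2.
-6 ≠ 2, so there is no saddle point; optimal play is mixed.
Right is strictly dominated by Center, so the kicker never plays it.
C is strictly dominated by L (it gives the kicker strictly more in every row), so the keeper never plays it.
On the remaining 2×2 (Left, Center vs L, R):
Let the kicker play Left with probability p. Expected payoff against L: (-6)p + 2(1−p) = −8p + 2; against R: 6p + (-6)(1−p) = 12p − 6.
Setting these equal: −8p + 2 = 12p − 6 ⇒ −20p = -8 ⇒ p = 2/5, and the value is (-8)·(2/5) + 2 = -6/5.
For the keeper: with q = P(L), equating Left's and Center's payoffs gives −12q + 6 = 8q − 6 ⇒ q = 3/5.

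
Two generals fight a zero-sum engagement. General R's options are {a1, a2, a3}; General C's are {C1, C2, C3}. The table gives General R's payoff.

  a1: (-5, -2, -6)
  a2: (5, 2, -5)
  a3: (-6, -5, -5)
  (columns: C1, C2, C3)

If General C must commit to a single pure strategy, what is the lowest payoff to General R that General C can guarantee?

Column maxima: C1 → 5, C2 → 2, C3 → -5.
The smallest of these is -5.

-5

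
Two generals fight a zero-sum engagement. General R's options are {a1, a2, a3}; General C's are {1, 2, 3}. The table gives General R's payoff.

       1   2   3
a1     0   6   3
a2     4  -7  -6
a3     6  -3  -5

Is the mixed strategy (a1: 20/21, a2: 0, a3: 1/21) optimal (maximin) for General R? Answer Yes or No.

Against 1 this mix gives (20/21)·0 + (1/21)·6 = 2/7.
Against 2 this mix gives (20/21)·6 + (1/21)·(-3) = 39/7.
Against 3 this mix gives (20/21)·3 + (1/21)·(-5) = 55/21.
General C will play 1, holding General R to 2/7. Shifting weight toward the row that does better against 1 would raise this floor (the equalizing mix achieves 9/7 against both 1 and 3), so the proposed strategy is not optimal.

No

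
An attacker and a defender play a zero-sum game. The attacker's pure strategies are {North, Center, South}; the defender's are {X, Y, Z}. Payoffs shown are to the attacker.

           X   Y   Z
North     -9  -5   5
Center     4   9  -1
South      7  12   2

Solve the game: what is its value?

Row minima: North → -9, Center → -1, South → 2; maximin = 2.
Column maxima: X → 7, Y → 12, Z → 5; minimax = 5.
2 ≠ 5, so there is no saddle point; optimal play is mixed.
Center is strictly dominated by South, so the attacker never plays it.
Y is strictly dominated by X (it gives the attacker strictly more in every row), so the defender never plays it.
On the remaining 2×2 (North, South vs X, Z):
Let the attacker play North with probability p. Expected payoff against X: (-9)p + 7(1−p) = −16p + 7; against Z: 5p + 2(1−p) = 3p + 2.
Setting these equal: −16p + 7 = 3p + 2 ⇒ −19p = -5 ⇒ p = 5/19, and the value is (-16)·(5/19) + 7 = 53/19.
For the defender: with q = P(X), equating North's and South's payoffs gives −14q + 5 = 5q + 2 ⇒ q = 3/19.

53/19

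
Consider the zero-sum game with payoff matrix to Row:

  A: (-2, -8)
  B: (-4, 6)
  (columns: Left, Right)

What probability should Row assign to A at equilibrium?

5/8

Row minima: A → -8, B → -4; maximin = -4.
Column maxima: Left → -2, Right → 6; minimax = -2.
-4 ≠ -2, so there is no saddle point; optimal play is mixed.
Let Row play A with probability p. Expected payoff against Left: (-2)p + (-4)(1−p) = 2p − 4; against Right: (-8)p + 6(1−p) = −14p + 6.
Setting these equal: 2p − 4 = −14p + 6 ⇒ 16p = 10 ⇒ p = 5/8, and the value is (2)·(5/8) − 4 = -11/4.
For Column: with q = P(Left), equating A's and B's payoffs gives 6q − 8 = −10q + 6 ⇒ q = 7/8.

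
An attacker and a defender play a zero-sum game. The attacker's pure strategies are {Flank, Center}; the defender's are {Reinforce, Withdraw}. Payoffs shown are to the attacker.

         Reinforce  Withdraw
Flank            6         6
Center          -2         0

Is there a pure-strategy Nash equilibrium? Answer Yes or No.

Row minima: Flank → 6, Center → -2; maximin = 6.
Column maxima: Reinforce → 6, Withdraw → 6; minimax = 6.
maximin = minimax = 6, so a saddle point exists.

Yes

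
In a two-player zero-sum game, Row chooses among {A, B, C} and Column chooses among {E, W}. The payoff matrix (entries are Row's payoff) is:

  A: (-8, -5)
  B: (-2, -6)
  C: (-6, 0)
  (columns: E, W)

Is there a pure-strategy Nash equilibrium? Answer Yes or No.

Row minima: A → -8, B → -6, C → -6; maximin = -6.
Column maxima: E → -2, W → 0; minimax = -2.
-6 ≠ -2, so no pure-strategy equilibrium exists.

No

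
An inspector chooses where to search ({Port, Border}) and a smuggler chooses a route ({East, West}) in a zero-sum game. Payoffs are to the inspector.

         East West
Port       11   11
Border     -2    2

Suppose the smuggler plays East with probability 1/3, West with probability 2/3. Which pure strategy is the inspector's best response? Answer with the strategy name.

Port

Expected payoff of Port: (1/3)·11 + (2/3)·11 = 11.
Expected payoff of Border: (1/3)·(-2) + (2/3)·2 = 2/3.
The largest is 11, so the inspector's best response is Port.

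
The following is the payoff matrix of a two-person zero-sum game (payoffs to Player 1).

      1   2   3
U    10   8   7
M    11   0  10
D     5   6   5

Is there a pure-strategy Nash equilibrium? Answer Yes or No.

Row minima: U → 7, M → 0, D → 5; maximin = 7.
Column maxima: 1 → 11, 2 → 8, 3 → 10; minimax = 8.
7 ≠ 8, so no pure-strategy equilibrium exists.

No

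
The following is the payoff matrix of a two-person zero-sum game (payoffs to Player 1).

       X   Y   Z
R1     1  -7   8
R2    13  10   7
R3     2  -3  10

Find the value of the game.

Row minima: R1 → -7, R2 → 7, R3 → -3; maximin = 7.
Column maxima: X → 13, Y → 10, Z → 10; minimax = 10.
7 ≠ 10, so there is no saddle point; optimal play is mixed.
R1 is strictly dominated by R3, so Player 1 never plays it.
X is strictly dominated by Y (it gives Player 1 strictly more in every row), so Player 2 never plays it.
On the remaining 2×2 (R2, R3 vs Y, Z):
Let Player 1 play R2 with probability p. Expected payoff against Y: 10p + (-3)(1−p) = 13p − 3; against Z: 7p + 10(1−p) = −3p + 10.
Setting these equal: 13p − 3 = −3p + 10 ⇒ 16p = 13 ⇒ p = 13/16, and the value is (13)·(13/16) − 3 = 121/16.
For Player 2: with q = P(Y), equating R2's and R3's payoffs gives 3q + 7 = −13q + 10 ⇒ q = 3/16.

121/16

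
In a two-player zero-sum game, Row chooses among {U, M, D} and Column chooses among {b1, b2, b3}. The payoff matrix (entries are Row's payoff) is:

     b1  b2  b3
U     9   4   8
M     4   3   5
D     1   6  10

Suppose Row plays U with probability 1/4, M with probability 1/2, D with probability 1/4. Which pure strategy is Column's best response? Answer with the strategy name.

b2

If Column plays b1, Row's expected payoff is (1/4)·9 + (1/2)·4 + (1/4)·1 = 9/2.
If Column plays b2, Row's expected payoff is (1/4)·4 + (1/2)·3 + (1/4)·6 = 4.
If Column plays b3, Row's expected payoff is (1/4)·8 + (1/2)·5 + (1/4)·10 = 7.
Column minimizes Row's payoff; the smallest is 4, so the best response is b2.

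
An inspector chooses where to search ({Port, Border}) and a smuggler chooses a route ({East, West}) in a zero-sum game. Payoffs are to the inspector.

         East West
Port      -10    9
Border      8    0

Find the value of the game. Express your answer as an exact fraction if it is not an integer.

8/3

Row minima: Port → -10, Border → 0; maximin = 0.
Column maxima: East → 8, West → 9; minimax = 8.
0 ≠ 8, so there is no saddle point; optimal play is mixed.
Let the inspector play Port with probability p. Expected payoff against East: (-10)p + 8(1−p) = −18p + 8; against West: 9p + 0(1−p) = 9p.
Setting these equal: −18p + 8 = 9p ⇒ −27p = -8 ⇒ p = 8/27, and the value is (-18)·(8/27) + 8 = 8/3.
For the smuggler: with q = P(East), equating Port's and Border's payoffs gives −19q + 9 = 8q ⇒ q = 1/3.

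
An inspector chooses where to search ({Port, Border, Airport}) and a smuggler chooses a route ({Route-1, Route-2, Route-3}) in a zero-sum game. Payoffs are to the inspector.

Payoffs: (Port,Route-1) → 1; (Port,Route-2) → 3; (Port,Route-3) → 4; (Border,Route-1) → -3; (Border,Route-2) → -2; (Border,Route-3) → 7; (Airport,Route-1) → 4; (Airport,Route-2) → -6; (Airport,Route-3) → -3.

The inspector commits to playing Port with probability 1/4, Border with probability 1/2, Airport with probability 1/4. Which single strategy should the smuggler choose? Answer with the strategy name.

If the smuggler plays Route-1, the inspector's expected payoff is (1/4)·1 + (1/2)·(-3) + (1/4)·4 = -1/4.
If the smuggler plays Route-2, the inspector's expected payoff is (1/4)·3 + (1/2)·(-2) + (1/4)·(-6) = -7/4.
If the smuggler plays Route-3, the inspector's expected payoff is (1/4)·4 + (1/2)·7 + (1/4)·(-3) = 15/4.
The smuggler minimizes the inspector's payoff; the smallest is -7/4, so the best response is Route-2.

Route-2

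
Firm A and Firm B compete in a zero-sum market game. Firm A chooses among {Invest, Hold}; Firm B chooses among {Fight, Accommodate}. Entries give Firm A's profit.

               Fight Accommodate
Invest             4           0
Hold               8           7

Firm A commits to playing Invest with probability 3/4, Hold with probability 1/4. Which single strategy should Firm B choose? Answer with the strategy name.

If Firm B plays Fight, Firm A's expected payoff is (3/4)·4 + (1/4)·8 = 5.
If Firm B plays Accommodate, Firm A's expected payoff is (3/4)·0 + (1/4)·7 = 7/4.
Firm B minimizes Firm A's payoff; the smallest is 7/4, so the best response is Accommodate.

Accommodate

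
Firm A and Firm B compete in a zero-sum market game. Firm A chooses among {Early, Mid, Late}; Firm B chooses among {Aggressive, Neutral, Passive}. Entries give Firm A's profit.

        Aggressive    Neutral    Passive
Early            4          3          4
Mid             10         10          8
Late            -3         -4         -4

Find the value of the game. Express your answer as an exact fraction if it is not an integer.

Row minima: Early → 3, Mid → 8, Late → -4; maximin = 8.
Column maxima: Aggressive → 10, Neutral → 10, Passive → 8; minimax = 8.
Since maximin = minimax = 8, there is a saddle point and the value is 8.

8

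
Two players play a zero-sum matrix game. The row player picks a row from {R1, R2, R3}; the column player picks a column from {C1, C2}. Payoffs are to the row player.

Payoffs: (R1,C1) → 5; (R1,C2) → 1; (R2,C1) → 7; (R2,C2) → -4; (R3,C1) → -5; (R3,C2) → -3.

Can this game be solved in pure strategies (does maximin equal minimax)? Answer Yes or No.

Row minima: R1 → 1, R2 → -4, R3 → -5; maximin = 1.
Column maxima: C1 → 7, C2 → 1; minimax = 1.
maximin = minimax = 1, so a saddle point exists.

Yes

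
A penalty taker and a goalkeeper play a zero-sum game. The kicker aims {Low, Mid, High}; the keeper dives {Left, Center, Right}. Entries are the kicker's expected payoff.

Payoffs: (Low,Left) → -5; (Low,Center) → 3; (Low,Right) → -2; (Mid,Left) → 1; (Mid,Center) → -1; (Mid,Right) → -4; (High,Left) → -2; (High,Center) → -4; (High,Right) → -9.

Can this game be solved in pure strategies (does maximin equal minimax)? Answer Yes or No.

Row minima: Low → -5, Mid → -4, High → -9; maximin = -4.
Column maxima: Left → 1, Center → 3, Right → -2; minimax = -2.
-4 ≠ -2, so no pure-strategy equilibrium exists.

No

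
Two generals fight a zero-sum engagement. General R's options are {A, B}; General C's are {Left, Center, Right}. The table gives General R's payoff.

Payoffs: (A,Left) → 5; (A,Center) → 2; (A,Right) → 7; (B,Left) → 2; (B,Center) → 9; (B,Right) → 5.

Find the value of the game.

Row minima: A → 2, B → 2; maximin = 2.
Column maxima: Left → 5, Center → 9, Right → 7; minimax = 5.
2 ≠ 5, so there is no saddle point; optimal play is mixed.
Right is strictly dominated by Left (it gives General R strictly more in every row), so General C never plays it.
On the remaining 2×2 (A, B vs Left, Center):
Let General R play A with probability p. Expected payoff against Left: 5p + 2(1−p) = 3p + 2; against Center: 2p + 9(1−p) = −7p + 9.
Setting these equal: 3p + 2 = −7p + 9 ⇒ 10p = 7 ⇒ p = 7/10, and the value is (3)·(7/10) + 2 = 41/10.
For General C: with q = P(Left), equating A's and B's payoffs gives 3q + 2 = −7q + 9 ⇒ q = 7/10.

41/10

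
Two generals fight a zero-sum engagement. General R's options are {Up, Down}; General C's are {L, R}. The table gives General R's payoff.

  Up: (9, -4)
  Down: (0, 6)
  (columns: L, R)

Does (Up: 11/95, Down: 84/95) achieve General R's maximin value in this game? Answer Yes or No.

Against L this mix gives (11/95)·9 + (84/95)·0 = 99/95.
Against R this mix gives (11/95)·(-4) + (84/95)·6 = 92/19.
General C will play L, holding General R to 99/95. Shifting weight toward the row that does better against L would raise this floor (the equalizing mix achieves 54/19 against both L and R), so the proposed strategy is not optimal.

No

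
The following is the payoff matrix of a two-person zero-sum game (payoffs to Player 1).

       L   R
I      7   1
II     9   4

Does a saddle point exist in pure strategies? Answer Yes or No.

Yes

Row minima: I → 1, II → 4; maximin = 4.
Column maxima: L → 9, R → 4; minimax = 4.
maximin = minimax = 4, so a saddle point exists.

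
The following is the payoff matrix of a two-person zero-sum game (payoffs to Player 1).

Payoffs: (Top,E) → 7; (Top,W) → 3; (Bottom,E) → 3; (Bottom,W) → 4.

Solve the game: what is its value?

19/5

Row minima: Top → 3, Bottom → 3; maximin = 3.
Column maxima: E → 7, W → 4; minimax = 4.
3 ≠ 4, so there is no saddle point; optimal play is mixed.
Let Player 1 play Top with probability p. Expected payoff against E: 7p + 3(1−p) = 4p + 3; against W: 3p + 4(1−p) = −p + 4.
Setting these equal: 4p + 3 = −p + 4 ⇒ 5p = 1 ⇒ p = 1/5, and the value is (4)·(1/5) + 3 = 19/5.
For Player 2: with q = P(E), equating Top's and Bottom's payoffs gives 4q + 3 = −q + 4 ⇒ q = 1/5.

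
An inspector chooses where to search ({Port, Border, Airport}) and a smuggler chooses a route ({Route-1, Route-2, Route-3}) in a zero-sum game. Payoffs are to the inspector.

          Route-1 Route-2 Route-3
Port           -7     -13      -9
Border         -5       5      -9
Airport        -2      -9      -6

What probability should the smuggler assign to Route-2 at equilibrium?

3/17

Row minima: Port → -13, Border → -9, Airport → -9; maximin = -9.
Column maxima: Route-1 → -2, Route-2 → 5, Route-3 → -6; minimax = -6.
-9 ≠ -6, so there is no saddle point; optimal play is mixed.
Port is strictly dominated by Airport, so the inspector never plays it.
Route-1 is strictly dominated by Route-3 (it gives the inspector strictly more in every row), so the smuggler never plays it.
On the remaining 2×2 (Border, Airport vs Route-2, Route-3):
Let the inspector play Border with probability p. Expected payoff against Route-2: 5p + (-9)(1−p) = 14p − 9; against Route-3: (-9)p + (-6)(1−p) = −3p − 6.
Setting these equal: 14p − 9 = −3p − 6 ⇒ 17p = 3 ⇒ p = 3/17, and the value is (14)·(3/17) − 9 = -111/17.
For the smuggler: with q = P(Route-2), equating Border's and Airport's payoffs gives 14q − 9 = −3q − 6 ⇒ q = 3/17.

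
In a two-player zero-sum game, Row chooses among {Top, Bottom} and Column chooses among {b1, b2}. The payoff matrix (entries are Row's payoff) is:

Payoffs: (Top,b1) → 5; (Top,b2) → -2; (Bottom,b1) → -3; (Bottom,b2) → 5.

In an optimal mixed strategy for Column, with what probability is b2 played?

Row minima: Top → -2, Bottom → -3; maximin = -2.
Column maxima: b1 → 5, b2 → 5; minimax = 5.
-2 ≠ 5, so there is no saddle point; optimal play is mixed.
Let Row play Top with probability p. Expected payoff against b1: 5p + (-3)(1−p) = 8p − 3; against b2: (-2)p + 5(1−p) = −7p + 5.
Setting these equal: 8p − 3 = −7p + 5 ⇒ 15p = 8 ⇒ p = 8/15, and the value is (8)·(8/15) − 3 = 19/15.
For Column: with q = P(b1), equating Top's and Bottom's payoffs gives 7q − 2 = −8q + 5 ⇒ q = 7/15.

8/15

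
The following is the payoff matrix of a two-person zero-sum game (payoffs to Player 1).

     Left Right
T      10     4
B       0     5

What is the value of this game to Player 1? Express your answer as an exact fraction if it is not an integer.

Row minima: T → 4, B → 0; maximin = 4.
Column maxima: Left → 10, Right → 5; minimax = 5.
4 ≠ 5, so there is no saddle point; optimal play is mixed.
Let Player 1 play T with probability p. Expected payoff against Left: 10p + 0(1−p) = 10p; against Right: 4p + 5(1−p) = −p + 5.
Setting these equal: 10p = −p + 5 ⇒ 11p = 5 ⇒ p = 5/11, and the value is (10)·(5/11) = 50/11.
For Player 2: with q = P(Left), equating T's and B's payoffs gives 6q + 4 = −5q + 5 ⇒ q = 1/11.

50/11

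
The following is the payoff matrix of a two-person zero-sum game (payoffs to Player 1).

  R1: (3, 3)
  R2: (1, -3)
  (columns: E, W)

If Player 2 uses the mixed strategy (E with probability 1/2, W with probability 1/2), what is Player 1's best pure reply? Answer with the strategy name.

R1

Expected payoff of R1: (1/2)·3 + (1/2)·3 = 3.
Expected payoff of R2: (1/2)·1 + (1/2)·(-3) = -1.
The largest is 3, so Player 1's best response is R1.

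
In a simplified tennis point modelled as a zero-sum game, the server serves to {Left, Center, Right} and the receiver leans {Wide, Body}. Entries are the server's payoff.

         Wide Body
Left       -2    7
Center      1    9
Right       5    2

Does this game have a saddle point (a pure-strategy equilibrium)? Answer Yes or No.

Row minima: Left → -2, Center → 1, Right → 2; maximin = 2.
Column maxima: Wide → 5, Body → 9; minimax = 5.
2 ≠ 5, so no pure-strategy equilibrium exists.

No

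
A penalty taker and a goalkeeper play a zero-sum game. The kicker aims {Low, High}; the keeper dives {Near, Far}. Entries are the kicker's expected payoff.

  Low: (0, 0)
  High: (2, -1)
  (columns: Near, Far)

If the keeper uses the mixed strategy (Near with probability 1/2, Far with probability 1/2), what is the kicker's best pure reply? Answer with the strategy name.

High

Expected payoff of Low: (1/2)·0 + (1/2)·0 = 0.
Expected payoff of High: (1/2)·2 + (1/2)·(-1) = 1/2.
The largest is 1/2, so the kicker's best response is High.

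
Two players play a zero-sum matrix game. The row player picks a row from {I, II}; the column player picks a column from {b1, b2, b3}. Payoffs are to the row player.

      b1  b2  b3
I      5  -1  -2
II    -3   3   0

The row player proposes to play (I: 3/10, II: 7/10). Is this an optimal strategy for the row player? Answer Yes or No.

Yes

Against b1 this mix gives (3/10)·5 + (7/10)·(-3) = -3/5.
Against b2 this mix gives (3/10)·(-1) + (7/10)·3 = 9/5.
Against b3 this mix gives (3/10)·(-2) + (7/10)·0 = -3/5.
All of the column player's active replies (b1, b3) yield -3/5, and no column does worse for the row player. The mix makes the column player indifferent and guarantees -3/5, so it is optimal.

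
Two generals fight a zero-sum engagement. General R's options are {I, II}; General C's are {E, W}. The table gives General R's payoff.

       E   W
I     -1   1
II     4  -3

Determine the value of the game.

Row minima: I → -1, II → -3; maximin = -1.
Column maxima: E → 4, W → 1; minimax = 1.
-1 ≠ 1, so there is no saddle point; optimal play is mixed.
Let General R play I with probability p. Expected payoff against E: (-1)p + 4(1−p) = −5p + 4; against W: 1p + (-3)(1−p) = 4p − 3.
Setting these equal: −5p + 4 = 4p − 3 ⇒ −9p = -7 ⇒ p = 7/9, and the value is (-5)·(7/9) + 4 = 1/9.
For General C: with q = P(E), equating I's and II's payoffs gives −2q + 1 = 7q − 3 ⇒ q = 4/9.

1/9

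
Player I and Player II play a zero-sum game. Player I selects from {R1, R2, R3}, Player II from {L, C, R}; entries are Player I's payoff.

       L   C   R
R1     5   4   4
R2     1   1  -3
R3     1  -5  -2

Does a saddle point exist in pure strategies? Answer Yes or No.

Yes

Row minima: R1 → 4, R2 → -3, R3 → -5; maximin = 4.
Column maxima: L → 5, C → 4, R → 4; minimax = 4.
maximin = minimax = 4, so a saddle point exists.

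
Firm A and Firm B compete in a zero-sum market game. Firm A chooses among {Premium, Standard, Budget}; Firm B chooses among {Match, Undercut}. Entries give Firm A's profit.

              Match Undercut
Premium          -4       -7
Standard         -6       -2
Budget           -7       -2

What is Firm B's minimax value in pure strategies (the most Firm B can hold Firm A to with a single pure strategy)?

Column maxima: Match → -4, Undercut → -2.
The smallest of these is -4.

-4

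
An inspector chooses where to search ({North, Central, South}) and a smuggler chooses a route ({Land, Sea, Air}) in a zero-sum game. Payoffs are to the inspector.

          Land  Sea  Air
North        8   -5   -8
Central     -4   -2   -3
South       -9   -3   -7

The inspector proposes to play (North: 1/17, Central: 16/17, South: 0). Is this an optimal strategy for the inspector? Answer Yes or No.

Yes

Against Land this mix gives (1/17)·8 + (16/17)·(-4) = -56/17.
Against Sea this mix gives (1/17)·(-5) + (16/17)·(-2) = -37/17.
Against Air this mix gives (1/17)·(-8) + (16/17)·(-3) = -56/17.
All of the smuggler's active replies (Land, Air) yield -56/17, and no column does worse for the inspector. The mix makes the smuggler indifferent and guarantees -56/17, so it is optimal.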